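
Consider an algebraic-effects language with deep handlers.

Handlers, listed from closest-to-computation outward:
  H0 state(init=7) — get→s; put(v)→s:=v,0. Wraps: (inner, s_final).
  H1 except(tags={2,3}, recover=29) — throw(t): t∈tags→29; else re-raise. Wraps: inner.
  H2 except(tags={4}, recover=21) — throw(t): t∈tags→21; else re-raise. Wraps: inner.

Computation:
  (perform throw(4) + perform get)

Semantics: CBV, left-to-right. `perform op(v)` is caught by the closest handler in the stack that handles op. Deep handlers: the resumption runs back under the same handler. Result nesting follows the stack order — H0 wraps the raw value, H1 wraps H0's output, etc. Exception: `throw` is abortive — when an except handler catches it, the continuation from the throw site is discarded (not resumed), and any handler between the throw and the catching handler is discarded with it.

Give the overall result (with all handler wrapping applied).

Answer: 21

Step-by-step:
throw(4) @ H1 re-raised
throw(4) @ H2 caught ⇒ 21
= 21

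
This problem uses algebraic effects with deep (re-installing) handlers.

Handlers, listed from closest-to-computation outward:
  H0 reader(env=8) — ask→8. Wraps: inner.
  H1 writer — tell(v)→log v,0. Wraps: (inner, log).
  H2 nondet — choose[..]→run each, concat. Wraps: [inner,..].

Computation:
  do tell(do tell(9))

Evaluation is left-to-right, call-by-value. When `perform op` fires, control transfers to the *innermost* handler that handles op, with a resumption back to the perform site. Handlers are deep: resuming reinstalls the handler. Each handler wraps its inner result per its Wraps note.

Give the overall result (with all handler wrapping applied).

Answer: [(0, (9, 0))]

Working:
tell(9) @ H1 ⇒ log+=9
tell(0) @ H1 ⇒ log+=0
H0 returns 0
H1 returns (0, (9, 0))
H2 returns [(0, (9, 0))]
= [(0, (9, 0))]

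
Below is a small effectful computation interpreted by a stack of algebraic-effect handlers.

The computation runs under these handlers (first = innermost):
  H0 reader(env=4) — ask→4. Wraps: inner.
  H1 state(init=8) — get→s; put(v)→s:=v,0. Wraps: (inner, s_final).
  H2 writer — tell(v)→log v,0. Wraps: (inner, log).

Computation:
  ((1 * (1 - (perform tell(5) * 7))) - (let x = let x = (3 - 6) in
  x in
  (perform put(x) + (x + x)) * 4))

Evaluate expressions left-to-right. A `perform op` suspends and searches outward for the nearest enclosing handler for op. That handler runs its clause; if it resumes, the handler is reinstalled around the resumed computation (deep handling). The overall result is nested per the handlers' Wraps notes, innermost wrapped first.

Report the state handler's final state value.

Step-by-step:
tell(5) @ H2 ⇒ log+=5
put(-3) @ H1 ⇒ s:=-3
H0 returns 25
H1 returns (25, -3)
H2 returns ((25, -3), (5))
= ((25, -3), (5))

Answer: -3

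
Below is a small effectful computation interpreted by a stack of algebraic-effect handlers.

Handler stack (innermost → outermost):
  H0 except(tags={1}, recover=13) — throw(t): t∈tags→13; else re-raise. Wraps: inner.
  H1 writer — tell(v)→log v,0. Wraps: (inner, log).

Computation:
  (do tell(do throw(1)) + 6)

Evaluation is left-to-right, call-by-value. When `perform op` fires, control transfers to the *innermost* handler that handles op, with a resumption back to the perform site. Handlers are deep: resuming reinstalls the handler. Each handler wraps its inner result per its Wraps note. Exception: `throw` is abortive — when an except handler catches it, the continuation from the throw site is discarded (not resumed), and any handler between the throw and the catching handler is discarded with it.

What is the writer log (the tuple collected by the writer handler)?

Step-by-step:
throw(1) @ H0 caught ⇒ 13
H1 returns (13, ())
= (13, ())

Answer: ()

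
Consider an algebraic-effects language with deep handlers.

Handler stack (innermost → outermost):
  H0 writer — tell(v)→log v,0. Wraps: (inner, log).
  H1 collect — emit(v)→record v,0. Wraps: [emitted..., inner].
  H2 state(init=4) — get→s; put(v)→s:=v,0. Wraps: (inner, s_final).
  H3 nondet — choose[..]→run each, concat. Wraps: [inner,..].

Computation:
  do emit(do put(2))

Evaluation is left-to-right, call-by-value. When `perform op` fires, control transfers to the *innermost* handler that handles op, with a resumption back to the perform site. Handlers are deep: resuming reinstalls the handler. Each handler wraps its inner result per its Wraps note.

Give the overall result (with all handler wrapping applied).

Step-by-step:
put(2) @ H2 ⇒ s:=2
emit(0) @ H1 ⇒ out+=0
H0 returns (0, ())
H1 returns [0, (0, ())]
H2 returns ([0, (0, ())], 2)
H3 returns [([0, (0, ())], 2)]
= [([0, (0, ())], 2)]

Answer: [([0, (0, ())], 2)]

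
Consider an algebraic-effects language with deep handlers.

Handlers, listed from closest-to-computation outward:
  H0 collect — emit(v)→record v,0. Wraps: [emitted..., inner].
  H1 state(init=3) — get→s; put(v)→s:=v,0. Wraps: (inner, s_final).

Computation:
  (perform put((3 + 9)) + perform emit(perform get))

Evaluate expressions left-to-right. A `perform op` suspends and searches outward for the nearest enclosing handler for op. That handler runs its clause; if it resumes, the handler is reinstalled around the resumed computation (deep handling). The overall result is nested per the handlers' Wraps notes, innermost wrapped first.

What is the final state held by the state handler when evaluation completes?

Answer: 12

Step-by-step:
put(12) @ H1 ⇒ s:=12
get @ H1 ⇒ 12
emit(12) @ H0 ⇒ out+=12
H0 returns [12, 0]
H1 returns ([12, 0], 12)
= ([12, 0], 12)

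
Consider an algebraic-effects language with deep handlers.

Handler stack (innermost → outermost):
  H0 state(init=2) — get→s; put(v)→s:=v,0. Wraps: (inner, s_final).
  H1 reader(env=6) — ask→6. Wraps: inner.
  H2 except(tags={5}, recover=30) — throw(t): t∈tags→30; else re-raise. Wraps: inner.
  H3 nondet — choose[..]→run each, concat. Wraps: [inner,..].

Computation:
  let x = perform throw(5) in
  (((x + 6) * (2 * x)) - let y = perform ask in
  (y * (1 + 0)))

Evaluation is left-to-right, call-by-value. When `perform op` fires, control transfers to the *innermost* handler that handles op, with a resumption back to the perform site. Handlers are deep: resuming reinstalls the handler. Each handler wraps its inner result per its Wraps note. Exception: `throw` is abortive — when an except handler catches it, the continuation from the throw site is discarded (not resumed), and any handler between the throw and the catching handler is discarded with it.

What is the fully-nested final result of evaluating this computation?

Step-by-step:
throw(5) @ H2 caught ⇒ 30
H3 returns [30]
= [30]

Answer: [30]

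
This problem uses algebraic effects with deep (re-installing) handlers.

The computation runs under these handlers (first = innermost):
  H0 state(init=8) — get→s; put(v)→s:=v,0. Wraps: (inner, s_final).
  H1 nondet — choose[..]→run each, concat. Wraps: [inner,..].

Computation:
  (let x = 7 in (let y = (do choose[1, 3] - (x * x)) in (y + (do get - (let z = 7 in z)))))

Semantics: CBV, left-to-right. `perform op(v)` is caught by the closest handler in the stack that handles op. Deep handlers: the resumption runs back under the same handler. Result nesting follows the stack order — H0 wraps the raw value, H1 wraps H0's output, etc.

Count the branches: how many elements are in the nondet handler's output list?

Working:
choose[1, 3] @ H1
  branch[0] choose=1:
    get @ H0 ⇒ 8
    H0 returns (-47, 8)
    H1 returns [(-47, 8)]
  branch[1] choose=3:
    get @ H0 ⇒ 8
    H0 returns (-45, 8)
    H1 returns [(-45, 8)]
= [(-47, 8), (-45, 8)]

Answer: 2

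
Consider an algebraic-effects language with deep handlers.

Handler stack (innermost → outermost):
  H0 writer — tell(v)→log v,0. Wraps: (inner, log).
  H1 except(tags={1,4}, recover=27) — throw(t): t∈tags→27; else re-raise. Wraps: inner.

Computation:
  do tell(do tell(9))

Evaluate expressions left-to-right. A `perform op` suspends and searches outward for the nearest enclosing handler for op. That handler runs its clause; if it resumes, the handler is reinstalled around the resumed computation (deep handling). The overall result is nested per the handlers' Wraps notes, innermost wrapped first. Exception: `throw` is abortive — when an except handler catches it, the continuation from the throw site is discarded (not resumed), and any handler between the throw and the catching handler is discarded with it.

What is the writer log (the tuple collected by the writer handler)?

Step-by-step:
tell(9) @ H0 ⇒ log+=9
tell(0) @ H0 ⇒ log+=0
H0 returns (0, (9, 0))
H1 returns (0, (9, 0))
= (0, (9, 0))

Answer: (9, 0)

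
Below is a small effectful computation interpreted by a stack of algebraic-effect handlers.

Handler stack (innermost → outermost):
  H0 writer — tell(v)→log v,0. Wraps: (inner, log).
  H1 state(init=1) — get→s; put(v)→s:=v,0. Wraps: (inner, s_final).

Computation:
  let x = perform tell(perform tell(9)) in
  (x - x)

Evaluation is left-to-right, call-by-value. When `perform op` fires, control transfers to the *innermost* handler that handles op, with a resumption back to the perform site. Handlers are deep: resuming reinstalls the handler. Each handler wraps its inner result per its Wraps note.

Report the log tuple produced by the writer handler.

Answer: (9, 0)

Step-by-step:
tell(9) @ H0 ⇒ log+=9
tell(0) @ H0 ⇒ log+=0
H0 returns (0, (9, 0))
H1 returns ((0, (9, 0)), 1)
= ((0, (9, 0)), 1)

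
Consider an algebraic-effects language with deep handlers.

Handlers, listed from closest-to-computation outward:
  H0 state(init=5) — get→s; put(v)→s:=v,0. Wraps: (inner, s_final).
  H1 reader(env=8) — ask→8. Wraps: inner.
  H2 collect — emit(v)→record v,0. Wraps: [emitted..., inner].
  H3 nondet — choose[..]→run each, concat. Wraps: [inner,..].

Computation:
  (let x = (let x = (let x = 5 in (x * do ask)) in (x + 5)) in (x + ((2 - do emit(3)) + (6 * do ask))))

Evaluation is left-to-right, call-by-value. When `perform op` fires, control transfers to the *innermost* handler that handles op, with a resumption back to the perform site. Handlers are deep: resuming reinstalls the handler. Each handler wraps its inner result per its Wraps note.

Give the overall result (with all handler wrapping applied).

Answer: [[3, (95, 5)]]

Evaluation trace:
ask @ H1 ⇒ 8
emit(3) @ H2 ⇒ out+=3
ask @ H1 ⇒ 8
H0 returns (95, 5)
H1 returns (95, 5)
H2 returns [3, (95, 5)]
H3 returns [[3, (95, 5)]]
= [[3, (95, 5)]]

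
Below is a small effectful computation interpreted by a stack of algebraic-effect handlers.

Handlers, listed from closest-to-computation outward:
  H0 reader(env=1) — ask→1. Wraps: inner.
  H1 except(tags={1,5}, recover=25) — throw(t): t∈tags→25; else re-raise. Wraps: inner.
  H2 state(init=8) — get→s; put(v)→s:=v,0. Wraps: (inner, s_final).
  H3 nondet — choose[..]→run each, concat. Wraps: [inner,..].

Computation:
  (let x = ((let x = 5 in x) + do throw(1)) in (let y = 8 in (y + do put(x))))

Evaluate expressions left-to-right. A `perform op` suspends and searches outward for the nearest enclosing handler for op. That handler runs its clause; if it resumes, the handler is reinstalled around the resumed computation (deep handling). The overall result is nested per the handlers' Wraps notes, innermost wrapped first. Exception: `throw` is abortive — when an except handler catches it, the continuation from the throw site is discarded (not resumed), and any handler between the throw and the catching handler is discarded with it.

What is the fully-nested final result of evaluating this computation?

Step-by-step:
throw(1) @ H1 caught ⇒ 25
H2 returns (25, 8)
H3 returns [(25, 8)]
= [(25, 8)]

Answer: [(25, 8)]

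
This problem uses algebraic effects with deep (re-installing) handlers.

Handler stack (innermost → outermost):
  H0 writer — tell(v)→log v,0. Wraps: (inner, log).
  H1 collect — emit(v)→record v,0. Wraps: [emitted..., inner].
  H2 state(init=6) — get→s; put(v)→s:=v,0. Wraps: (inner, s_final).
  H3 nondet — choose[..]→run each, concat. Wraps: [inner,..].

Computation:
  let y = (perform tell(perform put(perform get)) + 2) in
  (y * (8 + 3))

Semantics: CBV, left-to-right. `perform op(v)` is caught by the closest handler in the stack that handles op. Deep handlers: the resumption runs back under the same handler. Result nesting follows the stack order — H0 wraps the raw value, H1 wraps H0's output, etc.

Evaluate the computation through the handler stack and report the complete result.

Answer: [([(22, (0))], 6)]

Step-by-step:
get @ H2 ⇒ 6
put(6) @ H2 ⇒ s:=6
tell(0) @ H0 ⇒ log+=0
H0 returns (22, (0))
H1 returns [(22, (0))]
H2 returns ([(22, (0))], 6)
H3 returns [([(22, (0))], 6)]
= [([(22, (0))], 6)]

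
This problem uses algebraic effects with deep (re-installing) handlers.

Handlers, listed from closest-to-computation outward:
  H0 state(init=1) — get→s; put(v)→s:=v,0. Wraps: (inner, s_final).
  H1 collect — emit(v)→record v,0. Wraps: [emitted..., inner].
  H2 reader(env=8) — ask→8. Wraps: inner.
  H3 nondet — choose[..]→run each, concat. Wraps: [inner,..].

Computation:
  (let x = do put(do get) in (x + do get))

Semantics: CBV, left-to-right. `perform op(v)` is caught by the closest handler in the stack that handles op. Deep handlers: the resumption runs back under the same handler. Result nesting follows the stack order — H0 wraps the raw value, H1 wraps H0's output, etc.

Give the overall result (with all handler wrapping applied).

Answer: [[(1, 1)]]

Step-by-step:
get @ H0 ⇒ 1
put(1) @ H0 ⇒ s:=1
get @ H0 ⇒ 1
H0 returns (1, 1)
H1 returns [(1, 1)]
H2 returns [(1, 1)]
H3 returns [[(1, 1)]]
= [[(1, 1)]]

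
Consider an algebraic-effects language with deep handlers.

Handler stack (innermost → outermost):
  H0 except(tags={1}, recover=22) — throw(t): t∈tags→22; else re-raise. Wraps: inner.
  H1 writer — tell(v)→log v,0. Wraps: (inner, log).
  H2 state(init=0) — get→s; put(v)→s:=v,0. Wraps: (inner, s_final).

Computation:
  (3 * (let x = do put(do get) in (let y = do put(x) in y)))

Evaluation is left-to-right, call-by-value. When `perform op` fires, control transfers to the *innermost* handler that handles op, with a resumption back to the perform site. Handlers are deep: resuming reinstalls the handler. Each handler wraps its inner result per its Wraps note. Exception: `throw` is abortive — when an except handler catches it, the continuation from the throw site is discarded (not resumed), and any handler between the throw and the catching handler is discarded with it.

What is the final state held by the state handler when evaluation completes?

Answer: 0

Evaluation trace:
get @ H2 ⇒ 0
put(0) @ H2 ⇒ s:=0
put(0) @ H2 ⇒ s:=0
H0 returns 0
H1 returns (0, ())
H2 returns ((0, ()), 0)
= ((0, ()), 0)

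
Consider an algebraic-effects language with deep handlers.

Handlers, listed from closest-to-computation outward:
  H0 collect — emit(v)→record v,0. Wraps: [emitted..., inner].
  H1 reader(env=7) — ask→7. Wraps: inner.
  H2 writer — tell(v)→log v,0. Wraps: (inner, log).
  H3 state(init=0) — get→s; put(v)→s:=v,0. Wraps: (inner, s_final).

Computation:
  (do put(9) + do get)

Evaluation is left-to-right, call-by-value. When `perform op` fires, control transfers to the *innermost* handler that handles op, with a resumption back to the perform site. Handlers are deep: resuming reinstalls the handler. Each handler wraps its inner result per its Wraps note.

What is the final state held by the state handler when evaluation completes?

Step-by-step:
put(9) @ H3 ⇒ s:=9
get @ H3 ⇒ 9
H0 returns [9]
H1 returns [9]
H2 returns ([9], ())
H3 returns (([9], ()), 9)
= (([9], ()), 9)

Answer: 9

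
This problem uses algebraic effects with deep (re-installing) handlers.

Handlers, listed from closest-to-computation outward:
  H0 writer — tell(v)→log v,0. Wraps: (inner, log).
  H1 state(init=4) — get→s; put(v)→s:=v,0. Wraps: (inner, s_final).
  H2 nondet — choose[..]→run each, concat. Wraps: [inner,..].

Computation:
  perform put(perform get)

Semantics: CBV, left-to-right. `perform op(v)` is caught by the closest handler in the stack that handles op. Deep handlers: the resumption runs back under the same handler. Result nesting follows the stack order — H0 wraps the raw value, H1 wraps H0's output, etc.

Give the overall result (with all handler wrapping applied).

Answer: [((0, ()), 4)]

Working:
get @ H1 ⇒ 4
put(4) @ H1 ⇒ s:=4
H0 returns (0, ())
H1 returns ((0, ()), 4)
H2 returns [((0, ()), 4)]
= [((0, ()), 4)]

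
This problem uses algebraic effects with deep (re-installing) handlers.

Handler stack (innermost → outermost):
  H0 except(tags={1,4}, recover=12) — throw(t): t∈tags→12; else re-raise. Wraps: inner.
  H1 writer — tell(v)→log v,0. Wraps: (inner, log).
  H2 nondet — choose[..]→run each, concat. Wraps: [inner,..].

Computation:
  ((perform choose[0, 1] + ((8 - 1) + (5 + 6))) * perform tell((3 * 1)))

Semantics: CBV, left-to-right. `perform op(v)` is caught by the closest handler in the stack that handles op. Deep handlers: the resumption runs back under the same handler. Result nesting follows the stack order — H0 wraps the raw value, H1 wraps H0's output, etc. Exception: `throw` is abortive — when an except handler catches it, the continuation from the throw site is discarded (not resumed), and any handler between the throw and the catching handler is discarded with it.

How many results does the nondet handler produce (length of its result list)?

Answer: 2

Step-by-step:
choose[0, 1] @ H2
  branch[0] choose=0:
    tell(3) @ H1 ⇒ log+=3
    H0 returns 0
    H1 returns (0, (3))
    H2 returns [(0, (3))]
  branch[1] choose=1:
    tell(3) @ H1 ⇒ log+=3
    H0 returns 0
    H1 returns (0, (3))
    H2 returns [(0, (3))]
= [(0, (3)), (0, (3))]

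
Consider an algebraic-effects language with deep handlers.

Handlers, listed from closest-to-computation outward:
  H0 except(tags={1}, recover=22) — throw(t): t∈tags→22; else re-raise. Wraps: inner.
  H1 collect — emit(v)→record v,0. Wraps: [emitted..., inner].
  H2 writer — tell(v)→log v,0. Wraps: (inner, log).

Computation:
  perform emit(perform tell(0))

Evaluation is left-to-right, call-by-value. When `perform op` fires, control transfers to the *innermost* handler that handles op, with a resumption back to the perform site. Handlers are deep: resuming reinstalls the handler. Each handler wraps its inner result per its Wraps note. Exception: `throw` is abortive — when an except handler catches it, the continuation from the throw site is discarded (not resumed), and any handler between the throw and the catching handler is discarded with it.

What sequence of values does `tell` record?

Step-by-step:
tell(0) @ H2 ⇒ log+=0
emit(0) @ H1 ⇒ out+=0
H0 returns 0
H1 returns [0, 0]
H2 returns ([0, 0], (0))
= ([0, 0], (0))

Answer: (0)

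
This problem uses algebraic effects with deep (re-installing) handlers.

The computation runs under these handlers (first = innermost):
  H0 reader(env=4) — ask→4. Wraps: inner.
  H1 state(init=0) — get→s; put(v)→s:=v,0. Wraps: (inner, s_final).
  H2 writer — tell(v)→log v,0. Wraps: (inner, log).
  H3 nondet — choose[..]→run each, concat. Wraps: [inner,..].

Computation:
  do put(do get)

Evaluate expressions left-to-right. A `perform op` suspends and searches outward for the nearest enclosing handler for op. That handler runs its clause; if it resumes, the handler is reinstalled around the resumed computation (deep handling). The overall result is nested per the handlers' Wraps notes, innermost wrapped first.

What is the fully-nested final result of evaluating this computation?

Answer: [((0, 0), ())]

Evaluation trace:
get @ H1 ⇒ 0
put(0) @ H1 ⇒ s:=0
H0 returns 0
H1 returns (0, 0)
H2 returns ((0, 0), ())
H3 returns [((0, 0), ())]
= [((0, 0), ())]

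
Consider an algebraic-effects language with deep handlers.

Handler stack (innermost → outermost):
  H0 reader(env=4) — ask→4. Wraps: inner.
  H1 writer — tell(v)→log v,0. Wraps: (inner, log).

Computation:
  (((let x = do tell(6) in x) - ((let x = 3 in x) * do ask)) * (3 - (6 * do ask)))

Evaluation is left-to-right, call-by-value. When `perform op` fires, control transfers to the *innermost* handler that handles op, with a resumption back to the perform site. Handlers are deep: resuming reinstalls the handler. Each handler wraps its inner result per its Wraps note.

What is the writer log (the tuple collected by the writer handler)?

Evaluation trace:
tell(6) @ H1 ⇒ log+=6
ask @ H0 ⇒ 4
ask @ H0 ⇒ 4
H0 returns 252
H1 returns (252, (6))
= (252, (6))

Answer: (6)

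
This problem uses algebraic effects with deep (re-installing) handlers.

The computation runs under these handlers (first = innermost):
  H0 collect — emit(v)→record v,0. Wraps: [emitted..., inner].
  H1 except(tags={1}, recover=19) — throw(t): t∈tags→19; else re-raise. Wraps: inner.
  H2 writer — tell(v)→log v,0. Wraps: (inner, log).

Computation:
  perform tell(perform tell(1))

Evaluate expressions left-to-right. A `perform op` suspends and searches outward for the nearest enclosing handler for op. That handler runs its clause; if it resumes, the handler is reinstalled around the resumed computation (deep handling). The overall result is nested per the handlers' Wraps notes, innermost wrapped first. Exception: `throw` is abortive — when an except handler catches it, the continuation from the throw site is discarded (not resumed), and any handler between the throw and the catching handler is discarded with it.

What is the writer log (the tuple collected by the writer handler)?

Working:
tell(1) @ H2 ⇒ log+=1
tell(0) @ H2 ⇒ log+=0
H0 returns [0]
H1 returns [0]
H2 returns ([0], (1, 0))
= ([0], (1, 0))

Answer: (1, 0)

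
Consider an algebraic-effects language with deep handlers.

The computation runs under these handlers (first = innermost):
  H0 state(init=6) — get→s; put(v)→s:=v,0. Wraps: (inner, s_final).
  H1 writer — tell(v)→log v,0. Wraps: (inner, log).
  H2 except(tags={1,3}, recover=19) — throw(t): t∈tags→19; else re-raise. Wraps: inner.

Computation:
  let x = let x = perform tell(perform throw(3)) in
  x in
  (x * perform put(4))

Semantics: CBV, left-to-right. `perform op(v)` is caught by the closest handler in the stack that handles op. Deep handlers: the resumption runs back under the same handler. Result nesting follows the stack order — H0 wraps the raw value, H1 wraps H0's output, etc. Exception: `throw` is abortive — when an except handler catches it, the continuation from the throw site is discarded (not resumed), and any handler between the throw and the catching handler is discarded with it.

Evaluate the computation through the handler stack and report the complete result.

Answer: 19

Working:
throw(3) @ H2 caught ⇒ 19
= 19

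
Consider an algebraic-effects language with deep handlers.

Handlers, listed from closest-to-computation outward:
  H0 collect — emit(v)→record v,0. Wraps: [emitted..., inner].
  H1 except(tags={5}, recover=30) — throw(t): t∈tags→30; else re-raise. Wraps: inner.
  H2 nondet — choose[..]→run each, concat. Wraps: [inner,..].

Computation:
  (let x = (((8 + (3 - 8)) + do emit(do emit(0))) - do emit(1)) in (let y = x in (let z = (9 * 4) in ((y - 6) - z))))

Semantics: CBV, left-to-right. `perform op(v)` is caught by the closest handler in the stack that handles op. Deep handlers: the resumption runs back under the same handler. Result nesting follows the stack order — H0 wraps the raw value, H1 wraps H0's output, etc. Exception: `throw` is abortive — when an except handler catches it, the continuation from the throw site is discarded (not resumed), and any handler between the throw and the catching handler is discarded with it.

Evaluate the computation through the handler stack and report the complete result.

Answer: [[0, 0, 1, -39]]

Working:
emit(0) @ H0 ⇒ out+=0
emit(0) @ H0 ⇒ out+=0
emit(1) @ H0 ⇒ out+=1
H0 returns [0, 0, 1, -39]
H1 returns [0, 0, 1, -39]
H2 returns [[0, 0, 1, -39]]
= [[0, 0, 1, -39]]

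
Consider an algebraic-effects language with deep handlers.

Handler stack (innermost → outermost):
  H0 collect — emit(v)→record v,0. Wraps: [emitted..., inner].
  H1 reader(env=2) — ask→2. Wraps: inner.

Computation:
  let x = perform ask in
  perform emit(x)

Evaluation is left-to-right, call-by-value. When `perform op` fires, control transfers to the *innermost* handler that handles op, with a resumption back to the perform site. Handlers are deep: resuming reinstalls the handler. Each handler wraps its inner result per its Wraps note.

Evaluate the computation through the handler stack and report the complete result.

Evaluation trace:
ask @ H1 ⇒ 2
emit(2) @ H0 ⇒ out+=2
H0 returns [2, 0]
H1 returns [2, 0]
= [2, 0]

Answer: [2, 0]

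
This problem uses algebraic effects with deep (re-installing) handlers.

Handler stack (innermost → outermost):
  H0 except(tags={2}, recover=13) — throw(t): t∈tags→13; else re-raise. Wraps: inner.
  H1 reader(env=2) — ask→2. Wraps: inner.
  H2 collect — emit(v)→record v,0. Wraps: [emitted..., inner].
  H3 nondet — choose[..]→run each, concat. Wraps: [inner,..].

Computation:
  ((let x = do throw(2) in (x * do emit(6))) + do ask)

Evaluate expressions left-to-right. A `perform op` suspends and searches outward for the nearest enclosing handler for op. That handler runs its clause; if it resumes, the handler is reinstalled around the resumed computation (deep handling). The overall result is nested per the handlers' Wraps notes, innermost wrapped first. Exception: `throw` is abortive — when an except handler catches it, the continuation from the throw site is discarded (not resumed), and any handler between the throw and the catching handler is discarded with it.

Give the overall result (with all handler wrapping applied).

Answer: [[13]]

Evaluation trace:
throw(2) @ H0 caught ⇒ 13
H1 returns 13
H2 returns [13]
H3 returns [[13]]
= [[13]]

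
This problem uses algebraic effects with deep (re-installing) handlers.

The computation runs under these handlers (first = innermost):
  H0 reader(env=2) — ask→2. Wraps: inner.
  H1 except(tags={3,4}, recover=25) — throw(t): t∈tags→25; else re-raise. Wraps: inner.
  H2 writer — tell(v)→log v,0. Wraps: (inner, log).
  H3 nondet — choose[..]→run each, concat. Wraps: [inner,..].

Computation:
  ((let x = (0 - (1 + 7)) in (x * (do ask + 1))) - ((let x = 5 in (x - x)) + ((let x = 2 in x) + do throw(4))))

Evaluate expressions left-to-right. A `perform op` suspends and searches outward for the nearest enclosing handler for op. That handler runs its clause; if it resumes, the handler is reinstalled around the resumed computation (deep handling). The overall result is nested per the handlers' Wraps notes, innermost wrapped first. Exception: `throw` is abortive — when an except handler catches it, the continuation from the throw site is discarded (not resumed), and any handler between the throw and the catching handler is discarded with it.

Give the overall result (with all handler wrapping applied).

Answer: [(25, ())]

Step-by-step:
ask @ H0 ⇒ 2
throw(4) @ H1 caught ⇒ 25
H2 returns (25, ())
H3 returns [(25, ())]
= [(25, ())]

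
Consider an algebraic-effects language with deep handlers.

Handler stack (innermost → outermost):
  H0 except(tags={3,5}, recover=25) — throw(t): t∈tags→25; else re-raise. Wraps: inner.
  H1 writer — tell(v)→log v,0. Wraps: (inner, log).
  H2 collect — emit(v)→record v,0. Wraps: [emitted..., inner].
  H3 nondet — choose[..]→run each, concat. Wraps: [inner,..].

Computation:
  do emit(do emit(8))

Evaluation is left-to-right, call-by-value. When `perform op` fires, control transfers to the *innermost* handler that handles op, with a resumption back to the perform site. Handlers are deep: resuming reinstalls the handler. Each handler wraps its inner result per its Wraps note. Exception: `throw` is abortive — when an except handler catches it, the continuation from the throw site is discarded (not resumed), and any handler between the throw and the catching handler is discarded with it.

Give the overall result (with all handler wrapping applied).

Step-by-step:
emit(8) @ H2 ⇒ out+=8
emit(0) @ H2 ⇒ out+=0
H0 returns 0
H1 returns (0, ())
H2 returns [8, 0, (0, ())]
H3 returns [[8, 0, (0, ())]]
= [[8, 0, (0, ())]]

Answer: [[8, 0, (0, ())]]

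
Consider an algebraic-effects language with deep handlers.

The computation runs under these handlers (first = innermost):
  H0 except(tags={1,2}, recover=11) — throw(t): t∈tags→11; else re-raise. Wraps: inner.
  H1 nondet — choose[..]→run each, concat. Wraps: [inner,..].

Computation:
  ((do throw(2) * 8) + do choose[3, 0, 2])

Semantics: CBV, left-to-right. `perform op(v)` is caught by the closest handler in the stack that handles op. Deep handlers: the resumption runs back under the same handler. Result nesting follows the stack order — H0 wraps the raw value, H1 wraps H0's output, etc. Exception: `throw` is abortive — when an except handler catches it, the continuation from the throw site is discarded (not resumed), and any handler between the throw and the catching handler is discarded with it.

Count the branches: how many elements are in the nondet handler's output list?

Working:
throw(2) @ H0 caught ⇒ 11
H1 returns [11]
= [11]

Answer: 1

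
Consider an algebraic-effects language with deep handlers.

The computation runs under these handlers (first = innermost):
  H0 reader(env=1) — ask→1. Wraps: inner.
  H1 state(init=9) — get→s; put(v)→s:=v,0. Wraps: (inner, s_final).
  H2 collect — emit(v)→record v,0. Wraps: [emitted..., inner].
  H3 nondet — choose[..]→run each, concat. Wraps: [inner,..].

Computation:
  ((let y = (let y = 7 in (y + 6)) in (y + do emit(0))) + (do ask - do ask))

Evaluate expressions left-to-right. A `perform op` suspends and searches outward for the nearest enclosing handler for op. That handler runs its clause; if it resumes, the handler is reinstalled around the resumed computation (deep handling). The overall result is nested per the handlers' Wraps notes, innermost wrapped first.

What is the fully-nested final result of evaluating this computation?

Answer: [[0, (13, 9)]]

Step-by-step:
emit(0) @ H2 ⇒ out+=0
ask @ H0 ⇒ 1
ask @ H0 ⇒ 1
H0 returns 13
H1 returns (13, 9)
H2 returns [0, (13, 9)]
H3 returns [[0, (13, 9)]]
= [[0, (13, 9)]]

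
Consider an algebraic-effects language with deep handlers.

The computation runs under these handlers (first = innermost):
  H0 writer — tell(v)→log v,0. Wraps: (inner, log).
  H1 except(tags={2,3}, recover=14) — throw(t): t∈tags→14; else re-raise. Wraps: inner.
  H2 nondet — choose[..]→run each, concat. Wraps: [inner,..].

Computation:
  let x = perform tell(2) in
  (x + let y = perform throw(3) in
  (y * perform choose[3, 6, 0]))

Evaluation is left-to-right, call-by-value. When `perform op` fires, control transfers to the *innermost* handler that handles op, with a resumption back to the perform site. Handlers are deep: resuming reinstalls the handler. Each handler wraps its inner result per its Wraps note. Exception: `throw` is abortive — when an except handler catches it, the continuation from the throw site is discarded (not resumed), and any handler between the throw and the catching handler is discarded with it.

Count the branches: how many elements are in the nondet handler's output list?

Working:
tell(2) @ H0 ⇒ log+=2
throw(3) @ H1 caught ⇒ 14
H2 returns [14]
= [14]

Answer: 1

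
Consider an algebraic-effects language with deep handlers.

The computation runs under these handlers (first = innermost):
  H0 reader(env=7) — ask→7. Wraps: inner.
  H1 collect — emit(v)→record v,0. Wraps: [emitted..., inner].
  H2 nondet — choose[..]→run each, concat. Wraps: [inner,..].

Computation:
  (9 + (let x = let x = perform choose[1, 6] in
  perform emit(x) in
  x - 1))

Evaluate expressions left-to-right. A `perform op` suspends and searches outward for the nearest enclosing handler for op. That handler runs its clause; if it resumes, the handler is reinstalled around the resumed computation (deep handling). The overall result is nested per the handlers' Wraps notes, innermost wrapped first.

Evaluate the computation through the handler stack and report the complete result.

Evaluation trace:
choose[1, 6] @ H2
  branch[0] choose=1:
    emit(1) @ H1 ⇒ out+=1
    H0 returns 8
    H1 returns [1, 8]
    H2 returns [[1, 8]]
  branch[1] choose=6:
    emit(6) @ H1 ⇒ out+=6
    H0 returns 8
    H1 returns [6, 8]
    H2 returns [[6, 8]]
= [[1, 8], [6, 8]]

Answer: [[1, 8], [6, 8]]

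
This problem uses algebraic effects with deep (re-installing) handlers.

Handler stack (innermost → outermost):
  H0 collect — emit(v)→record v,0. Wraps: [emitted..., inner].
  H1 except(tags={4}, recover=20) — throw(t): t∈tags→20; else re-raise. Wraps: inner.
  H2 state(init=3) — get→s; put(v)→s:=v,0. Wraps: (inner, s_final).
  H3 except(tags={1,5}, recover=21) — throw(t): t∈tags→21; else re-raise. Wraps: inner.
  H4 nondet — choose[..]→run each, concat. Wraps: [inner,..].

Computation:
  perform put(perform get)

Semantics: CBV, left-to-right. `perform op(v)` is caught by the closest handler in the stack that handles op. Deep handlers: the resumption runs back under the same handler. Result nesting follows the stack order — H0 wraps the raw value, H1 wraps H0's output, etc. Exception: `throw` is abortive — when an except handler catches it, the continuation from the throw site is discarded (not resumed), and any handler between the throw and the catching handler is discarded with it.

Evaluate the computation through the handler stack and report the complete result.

Answer: [([0], 3)]

Working:
get @ H2 ⇒ 3
put(3) @ H2 ⇒ s:=3
H0 returns [0]
H1 returns [0]
H2 returns ([0], 3)
H3 returns ([0], 3)
H4 returns [([0], 3)]
= [([0], 3)]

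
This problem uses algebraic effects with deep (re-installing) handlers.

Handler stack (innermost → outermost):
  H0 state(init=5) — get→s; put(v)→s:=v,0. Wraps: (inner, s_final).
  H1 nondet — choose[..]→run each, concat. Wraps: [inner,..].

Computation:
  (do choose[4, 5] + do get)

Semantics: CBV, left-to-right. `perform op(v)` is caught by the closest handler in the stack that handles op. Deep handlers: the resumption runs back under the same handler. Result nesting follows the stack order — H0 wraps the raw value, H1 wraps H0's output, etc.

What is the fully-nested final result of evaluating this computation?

Working:
choose[4, 5] @ H1
  branch[0] choose=4:
    get @ H0 ⇒ 5
    H0 returns (9, 5)
    H1 returns [(9, 5)]
  branch[1] choose=5:
    get @ H0 ⇒ 5
    H0 returns (10, 5)
    H1 returns [(10, 5)]
= [(9, 5), (10, 5)]

Answer: [(9, 5), (10, 5)]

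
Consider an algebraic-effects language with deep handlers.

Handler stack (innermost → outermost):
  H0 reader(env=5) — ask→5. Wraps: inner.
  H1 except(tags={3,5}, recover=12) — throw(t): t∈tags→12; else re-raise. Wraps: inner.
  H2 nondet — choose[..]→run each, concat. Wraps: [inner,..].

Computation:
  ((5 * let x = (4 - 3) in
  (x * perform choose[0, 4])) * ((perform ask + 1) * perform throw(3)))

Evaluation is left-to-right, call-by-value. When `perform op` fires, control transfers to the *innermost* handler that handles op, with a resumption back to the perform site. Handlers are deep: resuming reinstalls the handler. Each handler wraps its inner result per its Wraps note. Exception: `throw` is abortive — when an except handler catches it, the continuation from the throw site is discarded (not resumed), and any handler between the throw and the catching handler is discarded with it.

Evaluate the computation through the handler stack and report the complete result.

Answer: [12, 12]

Evaluation trace:
choose[0, 4] @ H2
  branch[0] choose=0:
    ask @ H0 ⇒ 5
    throw(3) @ H1 caught ⇒ 12
    H2 returns [12]
  branch[1] choose=4:
    ask @ H0 ⇒ 5
    throw(3) @ H1 caught ⇒ 12
    H2 returns [12]
= [12, 12]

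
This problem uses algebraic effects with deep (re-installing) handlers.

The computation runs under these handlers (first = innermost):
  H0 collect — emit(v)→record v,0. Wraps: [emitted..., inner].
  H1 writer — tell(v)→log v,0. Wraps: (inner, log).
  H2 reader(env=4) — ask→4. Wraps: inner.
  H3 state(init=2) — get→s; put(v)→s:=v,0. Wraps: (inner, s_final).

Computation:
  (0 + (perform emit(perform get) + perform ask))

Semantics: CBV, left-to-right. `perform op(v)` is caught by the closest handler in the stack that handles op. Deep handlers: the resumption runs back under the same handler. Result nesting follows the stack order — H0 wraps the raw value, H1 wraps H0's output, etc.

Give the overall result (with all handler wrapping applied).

Working:
get @ H3 ⇒ 2
emit(2) @ H0 ⇒ out+=2
ask @ H2 ⇒ 4
H0 returns [2, 4]
H1 returns ([2, 4], ())
H2 returns ([2, 4], ())
H3 returns (([2, 4], ()), 2)
= (([2, 4], ()), 2)

Answer: (([2, 4], ()), 2)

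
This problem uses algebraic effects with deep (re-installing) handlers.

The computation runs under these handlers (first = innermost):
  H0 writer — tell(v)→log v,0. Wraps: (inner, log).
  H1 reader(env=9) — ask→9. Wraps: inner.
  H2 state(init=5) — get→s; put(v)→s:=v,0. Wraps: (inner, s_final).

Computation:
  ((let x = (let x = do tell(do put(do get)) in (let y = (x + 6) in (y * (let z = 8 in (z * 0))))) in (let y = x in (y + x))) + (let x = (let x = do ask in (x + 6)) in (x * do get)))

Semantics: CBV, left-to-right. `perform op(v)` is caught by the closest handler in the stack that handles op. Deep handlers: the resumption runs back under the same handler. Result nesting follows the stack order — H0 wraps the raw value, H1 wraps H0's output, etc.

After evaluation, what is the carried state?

Evaluation trace:
get @ H2 ⇒ 5
put(5) @ H2 ⇒ s:=5
tell(0) @ H0 ⇒ log+=0
ask @ H1 ⇒ 9
get @ H2 ⇒ 5
H0 returns (75, (0))
H1 returns (75, (0))
H2 returns ((75, (0)), 5)
= ((75, (0)), 5)

Answer: 5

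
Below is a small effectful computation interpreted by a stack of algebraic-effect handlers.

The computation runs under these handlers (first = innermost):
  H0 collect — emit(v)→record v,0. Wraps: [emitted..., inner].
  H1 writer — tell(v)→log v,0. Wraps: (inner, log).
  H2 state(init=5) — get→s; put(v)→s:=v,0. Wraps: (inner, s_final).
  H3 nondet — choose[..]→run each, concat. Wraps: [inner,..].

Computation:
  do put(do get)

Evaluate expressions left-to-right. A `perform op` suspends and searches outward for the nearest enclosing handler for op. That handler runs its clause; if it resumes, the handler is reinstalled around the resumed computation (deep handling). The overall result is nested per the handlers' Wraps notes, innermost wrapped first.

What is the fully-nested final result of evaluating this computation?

Answer: [(([0], ()), 5)]

Working:
get @ H2 ⇒ 5
put(5) @ H2 ⇒ s:=5
H0 returns [0]
H1 returns ([0], ())
H2 returns (([0], ()), 5)
H3 returns [(([0], ()), 5)]
= [(([0], ()), 5)]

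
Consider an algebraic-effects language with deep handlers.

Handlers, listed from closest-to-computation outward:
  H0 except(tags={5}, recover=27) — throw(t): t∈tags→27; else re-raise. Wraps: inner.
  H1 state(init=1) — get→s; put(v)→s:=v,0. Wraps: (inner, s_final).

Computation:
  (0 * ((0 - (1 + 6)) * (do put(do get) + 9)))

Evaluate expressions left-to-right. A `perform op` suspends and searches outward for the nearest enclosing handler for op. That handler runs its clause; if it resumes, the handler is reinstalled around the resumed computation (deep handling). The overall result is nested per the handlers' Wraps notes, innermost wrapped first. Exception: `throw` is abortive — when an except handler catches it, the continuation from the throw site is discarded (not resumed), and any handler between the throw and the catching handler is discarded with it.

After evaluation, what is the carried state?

Working:
get @ H1 ⇒ 1
put(1) @ H1 ⇒ s:=1
H0 returns 0
H1 returns (0, 1)
= (0, 1)

Answer: 1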